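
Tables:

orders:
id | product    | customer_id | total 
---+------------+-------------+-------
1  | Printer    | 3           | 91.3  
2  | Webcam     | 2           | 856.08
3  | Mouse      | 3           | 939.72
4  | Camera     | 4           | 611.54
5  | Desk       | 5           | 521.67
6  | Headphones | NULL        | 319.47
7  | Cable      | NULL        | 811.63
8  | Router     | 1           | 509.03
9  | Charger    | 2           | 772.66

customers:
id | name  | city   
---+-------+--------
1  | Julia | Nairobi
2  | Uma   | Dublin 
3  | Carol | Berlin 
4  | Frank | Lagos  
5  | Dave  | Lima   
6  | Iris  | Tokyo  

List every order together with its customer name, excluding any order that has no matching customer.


INNER JOIN keeps only orders rows whose customer_id matches an id in customers. Walk through each order:
  - order 1 (Printer): customer_id=3 -> matches Carol
  - order 2 (Webcam): customer_id=2 -> matches Uma
  - order 3 (Mouse): customer_id=3 -> matches Carol
  - order 4 (Camera): customer_id=4 -> matches Frank
  - order 5 (Desk): customer_id=5 -> matches Dave
  - order 6 (Headphones): customer_id=NULL, no match -> dropped
  - order 7 (Cable): customer_id=NULL, no match -> dropped
  - order 8 (Router): customer_id=1 -> matches Julia
  - order 9 (Charger): customer_id=2 -> matches Uma
So 2 of 9 rows are dropped.

SQL:
SELECT a.product, b.name AS customer
FROM orders a
INNER JOIN customers b ON a.customer_id = b.id

Result:
product | customer
--------+---------
Printer | Carol   
Webcam  | Uma     
Mouse   | Carol   
Camera  | Frank   
Desk    | Dave    
Router  | Julia   
Charger | Uma     


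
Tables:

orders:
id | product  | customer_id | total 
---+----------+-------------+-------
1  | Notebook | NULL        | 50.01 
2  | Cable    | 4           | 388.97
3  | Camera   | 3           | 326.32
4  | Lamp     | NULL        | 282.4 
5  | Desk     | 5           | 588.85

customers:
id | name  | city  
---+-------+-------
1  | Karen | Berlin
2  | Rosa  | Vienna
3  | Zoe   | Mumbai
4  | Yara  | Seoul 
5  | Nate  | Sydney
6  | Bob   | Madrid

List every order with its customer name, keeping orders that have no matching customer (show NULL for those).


LEFT JOIN keeps every row from orders (the left table); where customer_id has no match in customers, the customer columns become NULL. Walk through each order:
  - order 1 (Notebook): customer_id=NULL, no match -> kept with NULL
  - order 2 (Cable): customer_id=4 -> matches Yara
  - order 3 (Camera): customer_id=3 -> matches Zoe
  - order 4 (Lamp): customer_id=NULL, no match -> kept with NULL
  - order 5 (Desk): customer_id=5 -> matches Nate
All 5 rows appear; 2 have NULL customer.

SQL:
SELECT a.product, b.name AS customer
FROM orders a
LEFT JOIN customers b ON a.customer_id = b.id

Result:
product  | customer
---------+---------
Notebook | NULL    
Cable    | Yara    
Camera   | Zoe     
Lamp     | NULL    
Desk     | Nate    


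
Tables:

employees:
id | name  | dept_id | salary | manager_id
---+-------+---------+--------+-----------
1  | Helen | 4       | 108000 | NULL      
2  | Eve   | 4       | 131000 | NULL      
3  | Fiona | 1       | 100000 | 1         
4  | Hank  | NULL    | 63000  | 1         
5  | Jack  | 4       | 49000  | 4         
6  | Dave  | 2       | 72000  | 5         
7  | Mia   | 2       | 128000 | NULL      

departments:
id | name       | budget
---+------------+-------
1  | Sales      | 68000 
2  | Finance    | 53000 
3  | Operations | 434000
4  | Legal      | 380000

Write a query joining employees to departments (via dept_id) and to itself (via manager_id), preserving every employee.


Two LEFT JOINs from the same base table employees: one to departments via dept_id, one to employees itself via manager_id. Both are LEFT so every employee is preserved.
Match against departments:
  - employee 1 (Helen): dept_id=4 -> matches Legal
  - employee 2 (Eve): dept_id=4 -> matches Legal
  - employee 3 (Fiona): dept_id=1 -> matches Sales
  - employee 4 (Hank): dept_id=NULL, no match -> kept with NULL
  - employee 5 (Jack): dept_id=4 -> matches Legal
  - employee 6 (Dave): dept_id=2 -> matches Finance
  - employee 7 (Mia): dept_id=2 -> matches Finance
Match against employees (self):
  - employee 1 (Helen): manager_id=NULL -> NULL
  - employee 2 (Eve): manager_id=NULL -> NULL
  - employee 3 (Fiona): manager_id=1 -> Helen
  - employee 4 (Hank): manager_id=1 -> Helen
  - employee 5 (Jack): manager_id=4 -> Hank
  - employee 6 (Dave): manager_id=5 -> Jack
  - employee 7 (Mia): manager_id=NULL -> NULL

SQL:
SELECT a.name, b.name AS department, c.name AS manager
FROM employees a
LEFT JOIN departments b ON a.dept_id = b.id
LEFT JOIN employees c ON a.manager_id = c.id

Result:
name  | department | manager
------+------------+--------
Helen | Legal      | NULL   
Eve   | Legal      | NULL   
Fiona | Sales      | Helen  
Hank  | NULL       | Helen  
Jack  | Legal      | Hank   
Dave  | Finance    | Jack   
Mia   | Finance    | NULL   


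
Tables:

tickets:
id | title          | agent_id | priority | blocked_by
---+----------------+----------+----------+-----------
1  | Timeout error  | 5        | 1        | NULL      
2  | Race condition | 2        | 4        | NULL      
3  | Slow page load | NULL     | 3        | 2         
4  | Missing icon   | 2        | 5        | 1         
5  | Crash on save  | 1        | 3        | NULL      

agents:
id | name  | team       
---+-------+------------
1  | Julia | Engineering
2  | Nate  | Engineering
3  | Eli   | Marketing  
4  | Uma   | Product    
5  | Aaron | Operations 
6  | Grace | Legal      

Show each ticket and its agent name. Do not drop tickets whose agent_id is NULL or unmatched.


LEFT JOIN keeps every row from tickets (the left table); where agent_id has no match in agents, the agent columns become NULL. Walk through each ticket:
  - ticket 1 (Timeout error): agent_id=5 -> matches Aaron
  - ticket 2 (Race condition): agent_id=2 -> matches Nate
  - ticket 3 (Slow page load): agent_id=NULL, no match -> kept with NULL
  - ticket 4 (Missing icon): agent_id=2 -> matches Nate
  - ticket 5 (Crash on save): agent_id=1 -> matches Julia
All 5 rows appear; 1 has NULL agent.

SQL:
SELECT a.title, b.name AS agent
FROM tickets a
LEFT JOIN agents b ON a.agent_id = b.id

Result:
title          | agent
---------------+------
Timeout error  | Aaron
Race condition | Nate 
Slow page load | NULL 
Missing icon   | Nate 
Crash on save  | Julia


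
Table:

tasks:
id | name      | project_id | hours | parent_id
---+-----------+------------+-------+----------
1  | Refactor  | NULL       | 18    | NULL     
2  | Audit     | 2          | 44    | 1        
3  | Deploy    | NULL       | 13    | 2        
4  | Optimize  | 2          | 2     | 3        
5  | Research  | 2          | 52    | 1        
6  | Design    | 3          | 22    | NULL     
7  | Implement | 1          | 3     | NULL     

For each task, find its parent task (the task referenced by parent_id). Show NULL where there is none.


This is a self-join: tasks is joined to a second copy of itself, matching each row's parent_id to another row's id. Use LEFT JOIN so rows with parent_id=NULL are kept.
  - task 1 (Refactor): parent_id=NULL -> NULL
  - task 2 (Audit): parent_id=1 -> Refactor
  - task 3 (Deploy): parent_id=2 -> Audit
  - task 4 (Optimize): parent_id=3 -> Deploy
  - task 5 (Research): parent_id=1 -> Refactor
  - task 6 (Design): parent_id=NULL -> NULL
  - task 7 (Implement): parent_id=NULL -> NULL

SQL:
SELECT a.name AS item, b.name AS parent
FROM tasks a
LEFT JOIN tasks b ON a.parent_id = b.id

Result:
item      | parent  
----------+---------
Refactor  | NULL    
Audit     | Refactor
Deploy    | Audit   
Optimize  | Deploy  
Research  | Refactor
Design    | NULL    
Implement | NULL    


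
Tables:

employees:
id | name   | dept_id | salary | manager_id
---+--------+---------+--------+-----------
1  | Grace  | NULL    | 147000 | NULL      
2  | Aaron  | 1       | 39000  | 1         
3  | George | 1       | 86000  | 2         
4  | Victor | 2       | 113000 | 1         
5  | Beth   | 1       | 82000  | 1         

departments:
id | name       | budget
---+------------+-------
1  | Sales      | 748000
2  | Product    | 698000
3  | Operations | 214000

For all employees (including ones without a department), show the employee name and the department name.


LEFT JOIN keeps every row from employees (the left table); where dept_id has no match in departments, the department columns become NULL. Walk through each employee:
  - employee 1 (Grace): dept_id=NULL, no match -> kept with NULL
  - employee 2 (Aaron): dept_id=1 -> matches Sales
  - employee 3 (George): dept_id=1 -> matches Sales
  - employee 4 (Victor): dept_id=2 -> matches Product
  - employee 5 (Beth): dept_id=1 -> matches Sales
All 5 rows appear; 1 has NULL department.

SQL:
SELECT a.name, b.name AS department
FROM employees a
LEFT JOIN departments b ON a.dept_id = b.id

Result:
name   | department
-------+-----------
Grace  | NULL      
Aaron  | Sales     
George | Sales     
Victor | Product   
Beth   | Sales     


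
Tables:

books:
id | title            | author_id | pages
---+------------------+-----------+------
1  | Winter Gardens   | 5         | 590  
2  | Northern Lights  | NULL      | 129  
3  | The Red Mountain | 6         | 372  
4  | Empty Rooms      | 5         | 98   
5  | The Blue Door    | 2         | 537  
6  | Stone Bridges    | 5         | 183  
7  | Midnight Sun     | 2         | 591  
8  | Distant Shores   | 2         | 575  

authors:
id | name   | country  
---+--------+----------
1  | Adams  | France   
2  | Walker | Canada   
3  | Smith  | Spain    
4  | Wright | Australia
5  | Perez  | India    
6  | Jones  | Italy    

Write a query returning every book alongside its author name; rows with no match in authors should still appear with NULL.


LEFT JOIN keeps every row from books (the left table); where author_id has no match in authors, the author columns become NULL. Walk through each book:
  - book 1 (Winter Gardens): author_id=5 -> matches Perez
  - book 2 (Northern Lights): author_id=NULL, no match -> kept with NULL
  - book 3 (The Red Mountain): author_id=6 -> matches Jones
  - book 4 (Empty Rooms): author_id=5 -> matches Perez
  - book 5 (The Blue Door): author_id=2 -> matches Walker
  - book 6 (Stone Bridges): author_id=5 -> matches Perez
  - book 7 (Midnight Sun): author_id=2 -> matches Walker
  - book 8 (Distant Shores): author_id=2 -> matches Walker
All 8 rows appear; 1 has NULL author.

SQL:
SELECT a.title, b.name AS author
FROM books a
LEFT JOIN authors b ON a.author_id = b.id

Result:
title            | author
-----------------+-------
Winter Gardens   | Perez 
Northern Lights  | NULL  
The Red Mountain | Jones 
Empty Rooms      | Perez 
The Blue Door    | Walker
Stone Bridges    | Perez 
Midnight Sun     | Walker
Distant Shores   | Walker


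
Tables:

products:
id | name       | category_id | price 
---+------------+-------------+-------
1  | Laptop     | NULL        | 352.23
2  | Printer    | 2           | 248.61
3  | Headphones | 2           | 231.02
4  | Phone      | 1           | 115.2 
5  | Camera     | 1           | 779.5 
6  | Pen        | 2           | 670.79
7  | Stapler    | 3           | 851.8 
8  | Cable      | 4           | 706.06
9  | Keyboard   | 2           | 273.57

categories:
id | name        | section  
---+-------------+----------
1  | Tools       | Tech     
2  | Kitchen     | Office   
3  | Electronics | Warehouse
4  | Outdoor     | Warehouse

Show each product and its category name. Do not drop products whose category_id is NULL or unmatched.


LEFT JOIN keeps every row from products (the left table); where category_id has no match in categories, the category columns become NULL. Walk through each product:
  - product 1 (Laptop): category_id=NULL, no match -> kept with NULL
  - product 2 (Printer): category_id=2 -> matches Kitchen
  - product 3 (Headphones): category_id=2 -> matches Kitchen
  - product 4 (Phone): category_id=1 -> matches Tools
  - product 5 (Camera): category_id=1 -> matches Tools
  - product 6 (Pen): category_id=2 -> matches Kitchen
  - product 7 (Stapler): category_id=3 -> matches Electronics
  - product 8 (Cable): category_id=4 -> matches Outdoor
  - product 9 (Keyboard): category_id=2 -> matches Kitchen
All 9 rows appear; 1 has NULL category.

SQL:
SELECT a.name, b.name AS category
FROM products a
LEFT JOIN categories b ON a.category_id = b.id

Result:
name       | category   
-----------+------------
Laptop     | NULL       
Printer    | Kitchen    
Headphones | Kitchen    
Phone      | Tools      
Camera     | Tools      
Pen        | Kitchen    
Stapler    | Electronics
Cable      | Outdoor    
Keyboard   | Kitchen    


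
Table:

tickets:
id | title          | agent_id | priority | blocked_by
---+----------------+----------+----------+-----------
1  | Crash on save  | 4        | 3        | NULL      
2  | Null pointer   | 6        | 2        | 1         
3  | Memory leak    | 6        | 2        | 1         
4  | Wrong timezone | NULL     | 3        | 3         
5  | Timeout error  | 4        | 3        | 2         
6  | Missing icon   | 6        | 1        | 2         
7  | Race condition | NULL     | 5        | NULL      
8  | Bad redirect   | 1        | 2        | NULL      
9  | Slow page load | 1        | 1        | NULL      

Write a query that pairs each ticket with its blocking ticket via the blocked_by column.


This is a self-join: tickets is joined to a second copy of itself, matching each row's blocked_by to another row's id. Use LEFT JOIN so rows with blocked_by=NULL are kept.
  - ticket 1 (Crash on save): blocked_by=NULL -> NULL
  - ticket 2 (Null pointer): blocked_by=1 -> Crash on save
  - ticket 3 (Memory leak): blocked_by=1 -> Crash on save
  - ticket 4 (Wrong timezone): blocked_by=3 -> Memory leak
  - ticket 5 (Timeout error): blocked_by=2 -> Null pointer
  - ticket 6 (Missing icon): blocked_by=2 -> Null pointer
  - ticket 7 (Race condition): blocked_by=NULL -> NULL
  - ticket 8 (Bad redirect): blocked_by=NULL -> NULL
  - ticket 9 (Slow page load): blocked_by=NULL -> NULL

SQL:
SELECT a.title AS item, b.title AS blocked_by
FROM tickets a
LEFT JOIN tickets b ON a.blocked_by = b.id

Result:
item           | blocked_by   
---------------+--------------
Crash on save  | NULL         
Null pointer   | Crash on save
Memory leak    | Crash on save
Wrong timezone | Memory leak  
Timeout error  | Null pointer 
Missing icon   | Null pointer 
Race condition | NULL         
Bad redirect   | NULL         
Slow page load | NULL         


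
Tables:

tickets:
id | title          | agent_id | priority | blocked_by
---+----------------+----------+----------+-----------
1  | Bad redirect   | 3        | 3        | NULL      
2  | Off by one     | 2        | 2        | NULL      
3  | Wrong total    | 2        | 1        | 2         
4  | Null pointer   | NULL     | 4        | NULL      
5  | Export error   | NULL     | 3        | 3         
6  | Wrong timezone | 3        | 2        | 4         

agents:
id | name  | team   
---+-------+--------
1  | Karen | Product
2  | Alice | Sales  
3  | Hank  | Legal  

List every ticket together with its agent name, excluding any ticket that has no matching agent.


INNER JOIN keeps only tickets rows whose agent_id matches an id in agents. Walk through each ticket:
  - ticket 1 (Bad redirect): agent_id=3 -> matches Hank
  - ticket 2 (Off by one): agent_id=2 -> matches Alice
  - ticket 3 (Wrong total): agent_id=2 -> matches Alice
  - ticket 4 (Null pointer): agent_id=NULL, no match -> dropped
  - ticket 5 (Export error): agent_id=NULL, no match -> dropped
  - ticket 6 (Wrong timezone): agent_id=3 -> matches Hank
So 2 of 6 rows are dropped.

SQL:
SELECT a.title, b.name AS agent
FROM tickets a
INNER JOIN agents b ON a.agent_id = b.id

Result:
title          | agent
---------------+------
Bad redirect   | Hank 
Off by one     | Alice
Wrong total    | Alice
Wrong timezone | Hank 


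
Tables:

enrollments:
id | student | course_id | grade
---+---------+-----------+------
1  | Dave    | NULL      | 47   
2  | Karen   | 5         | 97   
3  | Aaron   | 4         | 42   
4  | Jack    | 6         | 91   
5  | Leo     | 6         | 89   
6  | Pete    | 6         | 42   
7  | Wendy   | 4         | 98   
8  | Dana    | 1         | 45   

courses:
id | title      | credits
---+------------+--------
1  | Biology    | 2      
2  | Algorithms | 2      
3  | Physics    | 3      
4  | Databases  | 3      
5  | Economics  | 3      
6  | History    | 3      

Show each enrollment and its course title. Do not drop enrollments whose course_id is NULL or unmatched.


LEFT JOIN keeps every row from enrollments (the left table); where course_id has no match in courses, the course columns become NULL. Walk through each enrollment:
  - enrollment 1 (Dave): course_id=NULL, no match -> kept with NULL
  - enrollment 2 (Karen): course_id=5 -> matches Economics
  - enrollment 3 (Aaron): course_id=4 -> matches Databases
  - enrollment 4 (Jack): course_id=6 -> matches History
  - enrollment 5 (Leo): course_id=6 -> matches History
  - enrollment 6 (Pete): course_id=6 -> matches History
  - enrollment 7 (Wendy): course_id=4 -> matches Databases
  - enrollment 8 (Dana): course_id=1 -> matches Biology
All 8 rows appear; 1 has NULL course.

SQL:
SELECT a.student, b.title AS course
FROM enrollments a
LEFT JOIN courses b ON a.course_id = b.id

Result:
student | course   
--------+----------
Dave    | NULL     
Karen   | Economics
Aaron   | Databases
Jack    | History  
Leo     | History  
Pete    | History  
Wendy   | Databases
Dana    | Biology  


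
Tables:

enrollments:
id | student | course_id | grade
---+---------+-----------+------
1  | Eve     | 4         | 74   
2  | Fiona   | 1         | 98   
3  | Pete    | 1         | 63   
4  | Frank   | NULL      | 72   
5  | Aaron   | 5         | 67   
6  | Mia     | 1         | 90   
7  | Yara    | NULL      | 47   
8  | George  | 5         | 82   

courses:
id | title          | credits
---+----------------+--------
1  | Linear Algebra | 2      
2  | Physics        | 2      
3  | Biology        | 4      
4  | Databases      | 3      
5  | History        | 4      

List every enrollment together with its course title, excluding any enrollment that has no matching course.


INNER JOIN keeps only enrollments rows whose course_id matches an id in courses. Walk through each enrollment:
  - enrollment 1 (Eve): course_id=4 -> matches Databases
  - enrollment 2 (Fiona): course_id=1 -> matches Linear Algebra
  - enrollment 3 (Pete): course_id=1 -> matches Linear Algebra
  - enrollment 4 (Frank): course_id=NULL, no match -> dropped
  - enrollment 5 (Aaron): course_id=5 -> matches History
  - enrollment 6 (Mia): course_id=1 -> matches Linear Algebra
  - enrollment 7 (Yara): course_id=NULL, no match -> dropped
  - enrollment 8 (George): course_id=5 -> matches History
So 2 of 8 rows are dropped.

SQL:
SELECT a.student, b.title AS course
FROM enrollments a
INNER JOIN courses b ON a.course_id = b.id

Result:
student | course        
--------+---------------
Eve     | Databases     
Fiona   | Linear Algebra
Pete    | Linear Algebra
Aaron   | History       
Mia     | Linear Algebra
George  | History       


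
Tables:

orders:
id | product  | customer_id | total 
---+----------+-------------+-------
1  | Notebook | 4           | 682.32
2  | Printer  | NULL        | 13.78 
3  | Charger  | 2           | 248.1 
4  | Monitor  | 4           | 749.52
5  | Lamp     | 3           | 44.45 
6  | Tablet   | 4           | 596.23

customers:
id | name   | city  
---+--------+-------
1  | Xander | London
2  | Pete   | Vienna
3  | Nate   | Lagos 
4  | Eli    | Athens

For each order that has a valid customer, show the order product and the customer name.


INNER JOIN keeps only orders rows whose customer_id matches an id in customers. Walk through each order:
  - order 1 (Notebook): customer_id=4 -> matches Eli
  - order 2 (Printer): customer_id=NULL, no match -> dropped
  - order 3 (Charger): customer_id=2 -> matches Pete
  - order 4 (Monitor): customer_id=4 -> matches Eli
  - order 5 (Lamp): customer_id=3 -> matches Nate
  - order 6 (Tablet): customer_id=4 -> matches Eli
So 1 of 6 rows is dropped.

SQL:
SELECT a.product, b.name AS customer
FROM orders a
INNER JOIN customers b ON a.customer_id = b.id

Result:
product  | customer
---------+---------
Notebook | Eli     
Charger  | Pete    
Monitor  | Eli     
Lamp     | Nate    
Tablet   | Eli     


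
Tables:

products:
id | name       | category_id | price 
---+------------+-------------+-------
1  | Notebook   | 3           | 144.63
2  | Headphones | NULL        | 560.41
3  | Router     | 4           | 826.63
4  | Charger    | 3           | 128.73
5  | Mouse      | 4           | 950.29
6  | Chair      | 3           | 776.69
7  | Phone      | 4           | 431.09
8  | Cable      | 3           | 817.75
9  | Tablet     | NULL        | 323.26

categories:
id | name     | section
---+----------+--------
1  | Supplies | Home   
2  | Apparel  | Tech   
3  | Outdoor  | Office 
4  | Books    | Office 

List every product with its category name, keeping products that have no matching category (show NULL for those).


LEFT JOIN keeps every row from products (the left table); where category_id has no match in categories, the category columns become NULL. Walk through each product:
  - product 1 (Notebook): category_id=3 -> matches Outdoor
  - product 2 (Headphones): category_id=NULL, no match -> kept with NULL
  - product 3 (Router): category_id=4 -> matches Books
  - product 4 (Charger): category_id=3 -> matches Outdoor
  - product 5 (Mouse): category_id=4 -> matches Books
  - product 6 (Chair): category_id=3 -> matches Outdoor
  - product 7 (Phone): category_id=4 -> matches Books
  - product 8 (Cable): category_id=3 -> matches Outdoor
  - product 9 (Tablet): category_id=NULL, no match -> kept with NULL
All 9 rows appear; 2 have NULL category.

SQL:
SELECT a.name, b.name AS category
FROM products a
LEFT JOIN categories b ON a.category_id = b.id

Result:
name       | category
-----------+---------
Notebook   | Outdoor 
Headphones | NULL    
Router     | Books   
Charger    | Outdoor 
Mouse      | Books   
Chair      | Outdoor 
Phone      | Books   
Cable      | Outdoor 
Tablet     | NULL    


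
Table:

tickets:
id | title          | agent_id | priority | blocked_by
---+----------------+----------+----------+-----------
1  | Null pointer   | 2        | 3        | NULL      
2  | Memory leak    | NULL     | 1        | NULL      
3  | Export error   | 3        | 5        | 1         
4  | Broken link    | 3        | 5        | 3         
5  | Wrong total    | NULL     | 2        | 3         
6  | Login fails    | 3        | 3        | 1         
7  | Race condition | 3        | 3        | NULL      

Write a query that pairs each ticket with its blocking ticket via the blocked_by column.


This is a self-join: tickets is joined to a second copy of itself, matching each row's blocked_by to another row's id. Use LEFT JOIN so rows with blocked_by=NULL are kept.
  - ticket 1 (Null pointer): blocked_by=NULL -> NULL
  - ticket 2 (Memory leak): blocked_by=NULL -> NULL
  - ticket 3 (Export error): blocked_by=1 -> Null pointer
  - ticket 4 (Broken link): blocked_by=3 -> Export error
  - ticket 5 (Wrong total): blocked_by=3 -> Export error
  - ticket 6 (Login fails): blocked_by=1 -> Null pointer
  - ticket 7 (Race condition): blocked_by=NULL -> NULL

SQL:
SELECT a.title AS item, b.title AS blocked_by
FROM tickets a
LEFT JOIN tickets b ON a.blocked_by = b.id

Result:
item           | blocked_by  
---------------+-------------
Null pointer   | NULL        
Memory leak    | NULL        
Export error   | Null pointer
Broken link    | Export error
Wrong total    | Export error
Login fails    | Null pointer
Race condition | NULL        


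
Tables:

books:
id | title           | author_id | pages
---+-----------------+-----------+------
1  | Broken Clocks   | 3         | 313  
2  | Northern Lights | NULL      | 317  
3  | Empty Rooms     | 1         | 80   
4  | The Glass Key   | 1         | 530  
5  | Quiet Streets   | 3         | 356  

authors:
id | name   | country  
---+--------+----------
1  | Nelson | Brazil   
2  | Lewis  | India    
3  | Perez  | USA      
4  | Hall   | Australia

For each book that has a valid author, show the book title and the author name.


INNER JOIN keeps only books rows whose author_id matches an id in authors. Walk through each book:
  - book 1 (Broken Clocks): author_id=3 -> matches Perez
  - book 2 (Northern Lights): author_id=NULL, no match -> dropped
  - book 3 (Empty Rooms): author_id=1 -> matches Nelson
  - book 4 (The Glass Key): author_id=1 -> matches Nelson
  - book 5 (Quiet Streets): author_id=3 -> matches Perez
So 1 of 5 rows is dropped.

SQL:
SELECT a.title, b.name AS author
FROM books a
INNER JOIN authors b ON a.author_id = b.id

Result:
title         | author
--------------+-------
Broken Clocks | Perez 
Empty Rooms   | Nelson
The Glass Key | Nelson
Quiet Streets | Perez 


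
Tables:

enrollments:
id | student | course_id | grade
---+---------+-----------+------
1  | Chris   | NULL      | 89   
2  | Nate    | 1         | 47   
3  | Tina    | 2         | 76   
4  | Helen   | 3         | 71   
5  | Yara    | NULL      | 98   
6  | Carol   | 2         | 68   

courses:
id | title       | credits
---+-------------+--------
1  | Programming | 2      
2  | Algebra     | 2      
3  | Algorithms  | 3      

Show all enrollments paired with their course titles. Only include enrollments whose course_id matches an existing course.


INNER JOIN keeps only enrollments rows whose course_id matches an id in courses. Walk through each enrollment:
  - enrollment 1 (Chris): course_id=NULL, no match -> dropped
  - enrollment 2 (Nate): course_id=1 -> matches Programming
  - enrollment 3 (Tina): course_id=2 -> matches Algebra
  - enrollment 4 (Helen): course_id=3 -> matches Algorithms
  - enrollment 5 (Yara): course_id=NULL, no match -> dropped
  - enrollment 6 (Carol): course_id=2 -> matches Algebra
So 2 of 6 rows are dropped.

SQL:
SELECT a.student, b.title AS course
FROM enrollments a
INNER JOIN courses b ON a.course_id = b.id

Result:
student | course     
--------+------------
Nate    | Programming
Tina    | Algebra    
Helen   | Algorithms 
Carol   | Algebra    


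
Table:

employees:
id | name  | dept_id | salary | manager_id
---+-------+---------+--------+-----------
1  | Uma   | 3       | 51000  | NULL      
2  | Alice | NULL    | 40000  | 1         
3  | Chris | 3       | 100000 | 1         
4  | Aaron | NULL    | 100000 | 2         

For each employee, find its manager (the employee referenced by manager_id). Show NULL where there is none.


This is a self-join: employees is joined to a second copy of itself, matching each row's manager_id to another row's id. Use LEFT JOIN so rows with manager_id=NULL are kept.
  - employee 1 (Uma): manager_id=NULL -> NULL
  - employee 2 (Alice): manager_id=1 -> Uma
  - employee 3 (Chris): manager_id=1 -> Uma
  - employee 4 (Aaron): manager_id=2 -> Alice

SQL:
SELECT a.name AS item, b.name AS manager
FROM employees a
LEFT JOIN employees b ON a.manager_id = b.id

Result:
item  | manager
------+--------
Uma   | NULL   
Alice | Uma    
Chris | Uma    
Aaron | Alice  


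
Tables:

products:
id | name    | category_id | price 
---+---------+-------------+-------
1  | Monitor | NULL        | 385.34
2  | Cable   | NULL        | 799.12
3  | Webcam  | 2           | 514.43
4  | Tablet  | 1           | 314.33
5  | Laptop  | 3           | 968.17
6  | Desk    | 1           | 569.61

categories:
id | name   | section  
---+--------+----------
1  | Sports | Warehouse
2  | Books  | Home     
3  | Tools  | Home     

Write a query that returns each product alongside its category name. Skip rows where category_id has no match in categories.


INNER JOIN keeps only products rows whose category_id matches an id in categories. Walk through each product:
  - product 1 (Monitor): category_id=NULL, no match -> dropped
  - product 2 (Cable): category_id=NULL, no match -> dropped
  - product 3 (Webcam): category_id=2 -> matches Books
  - product 4 (Tablet): category_id=1 -> matches Sports
  - product 5 (Laptop): category_id=3 -> matches Tools
  - product 6 (Desk): category_id=1 -> matches Sports
So 2 of 6 rows are dropped.

SQL:
SELECT a.name, b.name AS category
FROM products a
INNER JOIN categories b ON a.category_id = b.id

Result:
name   | category
-------+---------
Webcam | Books   
Tablet | Sports  
Laptop | Tools   
Desk   | Sports  


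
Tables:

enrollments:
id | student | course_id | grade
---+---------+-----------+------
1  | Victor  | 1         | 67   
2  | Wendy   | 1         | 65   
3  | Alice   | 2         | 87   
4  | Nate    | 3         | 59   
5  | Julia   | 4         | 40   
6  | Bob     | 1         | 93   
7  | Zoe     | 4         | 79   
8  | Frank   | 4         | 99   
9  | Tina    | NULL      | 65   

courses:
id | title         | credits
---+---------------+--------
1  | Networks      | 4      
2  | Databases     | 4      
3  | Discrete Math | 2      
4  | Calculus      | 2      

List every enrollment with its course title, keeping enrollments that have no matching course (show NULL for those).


LEFT JOIN keeps every row from enrollments (the left table); where course_id has no match in courses, the course columns become NULL. Walk through each enrollment:
  - enrollment 1 (Victor): course_id=1 -> matches Networks
  - enrollment 2 (Wendy): course_id=1 -> matches Networks
  - enrollment 3 (Alice): course_id=2 -> matches Databases
  - enrollment 4 (Nate): course_id=3 -> matches Discrete Math
  - enrollment 5 (Julia): course_id=4 -> matches Calculus
  - enrollment 6 (Bob): course_id=1 -> matches Networks
  - enrollment 7 (Zoe): course_id=4 -> matches Calculus
  - enrollment 8 (Frank): course_id=4 -> matches Calculus
  - enrollment 9 (Tina): course_id=NULL, no match -> kept with NULL
All 9 rows appear; 1 has NULL course.

SQL:
SELECT a.student, b.title AS course
FROM enrollments a
LEFT JOIN courses b ON a.course_id = b.id

Result:
student | course       
--------+--------------
Victor  | Networks     
Wendy   | Networks     
Alice   | Databases    
Nate    | Discrete Math
Julia   | Calculus     
Bob     | Networks     
Zoe     | Calculus     
Frank   | Calculus     
Tina    | NULL         


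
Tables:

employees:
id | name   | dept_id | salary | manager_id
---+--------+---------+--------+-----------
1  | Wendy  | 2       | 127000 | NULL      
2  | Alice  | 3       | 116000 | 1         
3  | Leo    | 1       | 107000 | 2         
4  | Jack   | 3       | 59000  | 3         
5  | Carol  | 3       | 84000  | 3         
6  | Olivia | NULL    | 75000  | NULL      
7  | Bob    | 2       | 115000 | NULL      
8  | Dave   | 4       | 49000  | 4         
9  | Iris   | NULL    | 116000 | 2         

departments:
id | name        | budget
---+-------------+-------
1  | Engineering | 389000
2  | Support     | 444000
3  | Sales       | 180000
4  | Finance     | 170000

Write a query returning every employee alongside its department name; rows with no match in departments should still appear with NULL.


LEFT JOIN keeps every row from employees (the left table); where dept_id has no match in departments, the department columns become NULL. Walk through each employee:
  - employee 1 (Wendy): dept_id=2 -> matches Support
  - employee 2 (Alice): dept_id=3 -> matches Sales
  - employee 3 (Leo): dept_id=1 -> matches Engineering
  - employee 4 (Jack): dept_id=3 -> matches Sales
  - employee 5 (Carol): dept_id=3 -> matches Sales
  - employee 6 (Olivia): dept_id=NULL, no match -> kept with NULL
  - employee 7 (Bob): dept_id=2 -> matches Support
  - employee 8 (Dave): dept_id=4 -> matches Finance
  - employee 9 (Iris): dept_id=NULL, no match -> kept with NULL
All 9 rows appear; 2 have NULL department.

SQL:
SELECT a.name, b.name AS department
FROM employees a
LEFT JOIN departments b ON a.dept_id = b.id

Result:
name   | department 
-------+------------
Wendy  | Support    
Alice  | Sales      
Leo    | Engineering
Jack   | Sales      
Carol  | Sales      
Olivia | NULL       
Bob    | Support    
Dave   | Finance    
Iris   | NULL       


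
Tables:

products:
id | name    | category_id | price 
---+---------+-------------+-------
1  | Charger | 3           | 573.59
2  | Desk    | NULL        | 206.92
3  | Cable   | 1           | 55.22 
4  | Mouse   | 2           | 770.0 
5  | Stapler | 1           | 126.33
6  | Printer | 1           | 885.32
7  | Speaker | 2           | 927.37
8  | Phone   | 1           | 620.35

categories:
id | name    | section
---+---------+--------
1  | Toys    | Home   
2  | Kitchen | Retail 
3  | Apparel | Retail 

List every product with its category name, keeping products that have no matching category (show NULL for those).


LEFT JOIN keeps every row from products (the left table); where category_id has no match in categories, the category columns become NULL. Walk through each product:
  - product 1 (Charger): category_id=3 -> matches Apparel
  - product 2 (Desk): category_id=NULL, no match -> kept with NULL
  - product 3 (Cable): category_id=1 -> matches Toys
  - product 4 (Mouse): category_id=2 -> matches Kitchen
  - product 5 (Stapler): category_id=1 -> matches Toys
  - product 6 (Printer): category_id=1 -> matches Toys
  - product 7 (Speaker): category_id=2 -> matches Kitchen
  - product 8 (Phone): category_id=1 -> matches Toys
All 8 rows appear; 1 has NULL category.

SQL:
SELECT a.name, b.name AS category
FROM products a
LEFT JOIN categories b ON a.category_id = b.id

Result:
name    | category
--------+---------
Charger | Apparel 
Desk    | NULL    
Cable   | Toys    
Mouse   | Kitchen 
Stapler | Toys    
Printer | Toys    
Speaker | Kitchen 
Phone   | Toys    


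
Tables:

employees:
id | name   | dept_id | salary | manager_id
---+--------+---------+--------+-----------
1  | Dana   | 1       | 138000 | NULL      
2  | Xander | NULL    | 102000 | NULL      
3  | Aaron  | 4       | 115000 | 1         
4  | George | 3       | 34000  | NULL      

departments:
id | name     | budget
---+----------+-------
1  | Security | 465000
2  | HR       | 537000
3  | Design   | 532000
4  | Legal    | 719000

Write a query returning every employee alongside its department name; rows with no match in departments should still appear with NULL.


LEFT JOIN keeps every row from employees (the left table); where dept_id has no match in departments, the department columns become NULL. Walk through each employee:
  - employee 1 (Dana): dept_id=1 -> matches Security
  - employee 2 (Xander): dept_id=NULL, no match -> kept with NULL
  - employee 3 (Aaron): dept_id=4 -> matches Legal
  - employee 4 (George): dept_id=3 -> matches Design
All 4 rows appear; 1 has NULL department.

SQL:
SELECT a.name, b.name AS department
FROM employees a
LEFT JOIN departments b ON a.dept_id = b.id

Result:
name   | department
-------+-----------
Dana   | Security  
Xander | NULL      
Aaron  | Legal     
George | Design    


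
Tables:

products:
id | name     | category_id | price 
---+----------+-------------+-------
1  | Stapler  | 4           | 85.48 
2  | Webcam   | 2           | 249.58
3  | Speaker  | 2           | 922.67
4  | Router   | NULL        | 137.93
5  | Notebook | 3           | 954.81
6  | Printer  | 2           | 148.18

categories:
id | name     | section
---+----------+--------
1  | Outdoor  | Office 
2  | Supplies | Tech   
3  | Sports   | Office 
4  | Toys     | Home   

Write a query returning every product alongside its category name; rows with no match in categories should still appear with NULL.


LEFT JOIN keeps every row from products (the left table); where category_id has no match in categories, the category columns become NULL. Walk through each product:
  - product 1 (Stapler): category_id=4 -> matches Toys
  - product 2 (Webcam): category_id=2 -> matches Supplies
  - product 3 (Speaker): category_id=2 -> matches Supplies
  - product 4 (Router): category_id=NULL, no match -> kept with NULL
  - product 5 (Notebook): category_id=3 -> matches Sports
  - product 6 (Printer): category_id=2 -> matches Supplies
All 6 rows appear; 1 has NULL category.

SQL:
SELECT a.name, b.name AS category
FROM products a
LEFT JOIN categories b ON a.category_id = b.id

Result:
name     | category
---------+---------
Stapler  | Toys    
Webcam   | Supplies
Speaker  | Supplies
Router   | NULL    
Notebook | Sports  
Printer  | Supplies


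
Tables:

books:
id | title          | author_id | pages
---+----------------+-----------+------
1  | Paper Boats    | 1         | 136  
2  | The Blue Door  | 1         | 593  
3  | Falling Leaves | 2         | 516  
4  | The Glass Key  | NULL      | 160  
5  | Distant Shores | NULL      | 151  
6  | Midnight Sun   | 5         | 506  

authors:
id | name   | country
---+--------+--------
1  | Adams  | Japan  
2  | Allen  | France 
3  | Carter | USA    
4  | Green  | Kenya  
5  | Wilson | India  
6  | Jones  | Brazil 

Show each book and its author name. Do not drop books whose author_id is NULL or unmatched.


LEFT JOIN keeps every row from books (the left table); where author_id has no match in authors, the author columns become NULL. Walk through each book:
  - book 1 (Paper Boats): author_id=1 -> matches Adams
  - book 2 (The Blue Door): author_id=1 -> matches Adams
  - book 3 (Falling Leaves): author_id=2 -> matches Allen
  - book 4 (The Glass Key): author_id=NULL, no match -> kept with NULL
  - book 5 (Distant Shores): author_id=NULL, no match -> kept with NULL
  - book 6 (Midnight Sun): author_id=5 -> matches Wilson
All 6 rows appear; 2 have NULL author.

SQL:
SELECT a.title, b.name AS author
FROM books a
LEFT JOIN authors b ON a.author_id = b.id

Result:
title          | author
---------------+-------
Paper Boats    | Adams 
The Blue Door  | Adams 
Falling Leaves | Allen 
The Glass Key  | NULL  
Distant Shores | NULL  
Midnight Sun   | Wilson


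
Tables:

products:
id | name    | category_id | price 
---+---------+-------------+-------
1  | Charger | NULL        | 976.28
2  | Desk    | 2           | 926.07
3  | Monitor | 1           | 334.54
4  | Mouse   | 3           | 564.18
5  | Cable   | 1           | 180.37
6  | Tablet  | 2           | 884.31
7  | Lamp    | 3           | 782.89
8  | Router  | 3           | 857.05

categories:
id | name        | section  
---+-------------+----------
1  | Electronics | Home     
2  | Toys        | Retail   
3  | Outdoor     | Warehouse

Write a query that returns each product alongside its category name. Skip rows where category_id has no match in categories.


INNER JOIN keeps only products rows whose category_id matches an id in categories. Walk through each product:
  - product 1 (Charger): category_id=NULL, no match -> dropped
  - product 2 (Desk): category_id=2 -> matches Toys
  - product 3 (Monitor): category_id=1 -> matches Electronics
  - product 4 (Mouse): category_id=3 -> matches Outdoor
  - product 5 (Cable): category_id=1 -> matches Electronics
  - product 6 (Tablet): category_id=2 -> matches Toys
  - product 7 (Lamp): category_id=3 -> matches Outdoor
  - product 8 (Router): category_id=3 -> matches Outdoor
So 1 of 8 rows is dropped.

SQL:
SELECT a.name, b.name AS category
FROM products a
INNER JOIN categories b ON a.category_id = b.id

Result:
name    | category   
--------+------------
Desk    | Toys       
Monitor | Electronics
Mouse   | Outdoor    
Cable   | Electronics
Tablet  | Toys       
Lamp    | Outdoor    
Router  | Outdoor    


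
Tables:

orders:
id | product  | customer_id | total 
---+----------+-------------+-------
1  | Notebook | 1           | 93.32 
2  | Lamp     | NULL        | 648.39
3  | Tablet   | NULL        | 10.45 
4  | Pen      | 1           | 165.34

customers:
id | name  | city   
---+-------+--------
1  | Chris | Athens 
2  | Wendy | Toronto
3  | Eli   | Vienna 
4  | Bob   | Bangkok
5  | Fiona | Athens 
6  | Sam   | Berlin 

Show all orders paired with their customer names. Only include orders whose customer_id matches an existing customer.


INNER JOIN keeps only orders rows whose customer_id matches an id in customers. Walk through each order:
  - order 1 (Notebook): customer_id=1 -> matches Chris
  - order 2 (Lamp): customer_id=NULL, no match -> dropped
  - order 3 (Tablet): customer_id=NULL, no match -> dropped
  - order 4 (Pen): customer_id=1 -> matches Chris
So 2 of 4 rows are dropped.

SQL:
SELECT a.product, b.name AS customer
FROM orders a
INNER JOIN customers b ON a.customer_id = b.id

Result:
product  | customer
---------+---------
Notebook | Chris   
Pen      | Chris   
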